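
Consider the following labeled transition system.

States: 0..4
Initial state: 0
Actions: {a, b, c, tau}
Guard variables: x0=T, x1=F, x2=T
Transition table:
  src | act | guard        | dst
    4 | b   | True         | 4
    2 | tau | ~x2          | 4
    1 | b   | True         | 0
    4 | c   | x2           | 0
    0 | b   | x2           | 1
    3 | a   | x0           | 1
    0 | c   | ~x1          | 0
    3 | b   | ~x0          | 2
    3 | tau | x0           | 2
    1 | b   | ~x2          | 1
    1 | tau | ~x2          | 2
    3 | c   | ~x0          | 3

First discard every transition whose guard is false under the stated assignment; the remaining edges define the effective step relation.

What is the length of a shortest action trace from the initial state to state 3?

BFS to 3:
  depth 0: {0}
  depth 1: {1}
3 never appears.

Answer: UNREACHABLE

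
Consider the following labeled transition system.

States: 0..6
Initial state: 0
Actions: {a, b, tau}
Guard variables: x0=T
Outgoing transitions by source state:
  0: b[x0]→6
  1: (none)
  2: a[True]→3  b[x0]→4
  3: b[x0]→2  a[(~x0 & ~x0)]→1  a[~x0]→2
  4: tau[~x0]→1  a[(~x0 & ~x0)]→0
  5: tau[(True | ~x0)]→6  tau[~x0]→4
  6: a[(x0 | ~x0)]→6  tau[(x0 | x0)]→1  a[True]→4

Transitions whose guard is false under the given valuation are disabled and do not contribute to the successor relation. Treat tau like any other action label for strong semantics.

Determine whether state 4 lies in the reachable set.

Guard filter leaves 8 enabled edge(s).
Layer 0: {0}
Layer 1: {6}  cumulative {0,6}
Layer 2: {1,4}  cumulative {0,1,4,6}
R = {0,1,4,6}
Path to 4: b·a

Answer: REACHABLE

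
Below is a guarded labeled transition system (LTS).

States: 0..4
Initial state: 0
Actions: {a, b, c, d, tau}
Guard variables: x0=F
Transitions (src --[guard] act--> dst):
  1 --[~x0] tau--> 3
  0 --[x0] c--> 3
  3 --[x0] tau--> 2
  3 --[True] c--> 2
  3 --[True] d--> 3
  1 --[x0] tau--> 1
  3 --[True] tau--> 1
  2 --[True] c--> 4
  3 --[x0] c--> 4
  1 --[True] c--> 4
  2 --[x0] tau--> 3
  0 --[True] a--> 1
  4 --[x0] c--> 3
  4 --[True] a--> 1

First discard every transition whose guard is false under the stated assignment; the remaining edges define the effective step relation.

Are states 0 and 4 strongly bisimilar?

Answer: BISIMILAR

Working:
Compute ~ classes (split until stable):
  round 0: {{0,1,2,3,4}}
  round 1: {{0,4},{1},{2},{3}}
stable after 2 split(s): 4 block(s)
[0]={0,4}  [4]={0,4}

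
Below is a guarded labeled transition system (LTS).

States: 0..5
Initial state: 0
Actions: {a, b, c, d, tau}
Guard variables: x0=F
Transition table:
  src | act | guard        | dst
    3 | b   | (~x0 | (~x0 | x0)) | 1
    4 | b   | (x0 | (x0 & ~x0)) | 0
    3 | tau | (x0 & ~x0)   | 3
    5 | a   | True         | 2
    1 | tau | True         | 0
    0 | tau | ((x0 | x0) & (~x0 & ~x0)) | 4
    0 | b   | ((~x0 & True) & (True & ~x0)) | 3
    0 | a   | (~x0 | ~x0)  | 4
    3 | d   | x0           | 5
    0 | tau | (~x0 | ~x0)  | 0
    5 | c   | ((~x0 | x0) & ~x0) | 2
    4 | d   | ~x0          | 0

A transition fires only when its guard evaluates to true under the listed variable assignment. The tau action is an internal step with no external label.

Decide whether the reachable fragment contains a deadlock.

Reach set: {0,1,3,4}
  0: a→4  b→3  tau→0  [3 exit(s)]
  1: tau→0  [1 exit(s)]
  3: b→1  [1 exit(s)]
  4: d→0  [1 exit(s)]

Answer: DEADLOCK-FREE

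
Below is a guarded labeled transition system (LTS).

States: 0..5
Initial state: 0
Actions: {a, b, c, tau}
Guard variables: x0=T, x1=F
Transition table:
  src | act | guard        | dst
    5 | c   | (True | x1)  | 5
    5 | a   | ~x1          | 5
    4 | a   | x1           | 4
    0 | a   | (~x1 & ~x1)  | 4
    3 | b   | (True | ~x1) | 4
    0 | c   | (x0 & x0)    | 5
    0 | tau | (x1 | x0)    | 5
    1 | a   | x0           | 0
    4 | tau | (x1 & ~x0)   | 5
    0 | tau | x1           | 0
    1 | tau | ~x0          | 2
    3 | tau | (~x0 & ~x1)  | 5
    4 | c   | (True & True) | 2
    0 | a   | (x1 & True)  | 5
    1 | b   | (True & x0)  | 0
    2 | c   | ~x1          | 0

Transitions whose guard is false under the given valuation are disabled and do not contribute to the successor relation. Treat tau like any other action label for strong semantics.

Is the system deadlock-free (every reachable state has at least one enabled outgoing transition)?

Reachable = {0,2,4,5}
  0: a→4  c→5  tau→5  [deg 3]
  2: c→0  [deg 1]
  4: c→2  [deg 1]
  5: a→5  c→5  [deg 2]

Answer: DEADLOCK-FREE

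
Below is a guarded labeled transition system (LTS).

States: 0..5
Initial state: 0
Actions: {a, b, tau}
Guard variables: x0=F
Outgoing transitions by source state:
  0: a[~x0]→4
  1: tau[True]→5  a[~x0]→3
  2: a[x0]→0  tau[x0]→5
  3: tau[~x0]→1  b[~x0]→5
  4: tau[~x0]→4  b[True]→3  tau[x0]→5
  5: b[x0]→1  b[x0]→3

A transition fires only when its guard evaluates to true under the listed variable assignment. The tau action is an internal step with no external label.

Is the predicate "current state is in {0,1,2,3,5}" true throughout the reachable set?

Inv-set: {0,1,2,3,5}
R = {0,1,3,4,5}
  0: ✓
  1: ✓
  3: ✓
  4: outside
  5: ✓
reach 4 via a — violates

Answer: INVARIANT VIOLATED at state 4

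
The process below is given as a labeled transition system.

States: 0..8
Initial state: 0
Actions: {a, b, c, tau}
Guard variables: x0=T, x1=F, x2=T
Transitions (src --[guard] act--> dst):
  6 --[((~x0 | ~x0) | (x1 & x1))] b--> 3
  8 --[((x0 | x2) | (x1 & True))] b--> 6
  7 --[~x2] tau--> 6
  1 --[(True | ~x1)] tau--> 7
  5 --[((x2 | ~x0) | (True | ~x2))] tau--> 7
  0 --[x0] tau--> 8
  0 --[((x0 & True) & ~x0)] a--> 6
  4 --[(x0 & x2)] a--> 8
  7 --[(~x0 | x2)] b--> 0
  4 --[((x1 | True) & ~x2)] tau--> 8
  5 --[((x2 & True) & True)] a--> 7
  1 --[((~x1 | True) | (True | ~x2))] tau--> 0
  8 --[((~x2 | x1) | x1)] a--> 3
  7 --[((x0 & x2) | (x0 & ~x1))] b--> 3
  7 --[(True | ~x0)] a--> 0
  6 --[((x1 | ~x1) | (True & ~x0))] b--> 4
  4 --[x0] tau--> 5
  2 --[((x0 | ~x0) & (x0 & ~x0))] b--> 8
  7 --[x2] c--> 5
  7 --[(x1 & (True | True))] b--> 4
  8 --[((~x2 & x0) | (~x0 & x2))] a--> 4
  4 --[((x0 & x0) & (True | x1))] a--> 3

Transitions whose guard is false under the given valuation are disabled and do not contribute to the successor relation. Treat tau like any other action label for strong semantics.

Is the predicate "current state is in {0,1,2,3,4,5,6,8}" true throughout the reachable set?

Inv-set: {0,1,2,3,4,5,6,8}
Reach set: {0,3,4,5,6,7,8}
  0: safe
  3: safe
  4: safe
  5: safe
  6: safe
  7: ✗ unsafe
  8: safe
witness against invariant: tau·b·b·tau·tau → 7

Answer: INVARIANT VIOLATED at state 7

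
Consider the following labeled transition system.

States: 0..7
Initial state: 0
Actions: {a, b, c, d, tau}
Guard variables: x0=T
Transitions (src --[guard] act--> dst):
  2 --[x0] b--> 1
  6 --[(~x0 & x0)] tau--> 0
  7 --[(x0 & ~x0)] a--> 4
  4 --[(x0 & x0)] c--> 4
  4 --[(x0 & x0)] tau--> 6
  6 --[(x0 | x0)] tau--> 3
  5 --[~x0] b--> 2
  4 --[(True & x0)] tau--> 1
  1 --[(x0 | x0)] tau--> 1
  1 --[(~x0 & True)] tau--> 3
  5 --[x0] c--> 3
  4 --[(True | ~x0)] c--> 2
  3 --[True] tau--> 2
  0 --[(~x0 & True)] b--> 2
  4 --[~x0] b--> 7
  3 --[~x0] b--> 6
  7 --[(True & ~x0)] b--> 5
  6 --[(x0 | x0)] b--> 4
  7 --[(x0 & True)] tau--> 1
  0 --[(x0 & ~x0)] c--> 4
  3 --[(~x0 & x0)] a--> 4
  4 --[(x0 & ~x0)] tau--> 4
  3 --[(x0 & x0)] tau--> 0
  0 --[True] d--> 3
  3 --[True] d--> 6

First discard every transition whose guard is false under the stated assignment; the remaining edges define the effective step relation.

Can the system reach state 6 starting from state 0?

Answer: REACHABLE

Analysis:
14 transition(s) survive guard evaluation.
depth 0: {0}
depth 1: {3}  total {0,3}
depth 2: {2,6}  total {0,2,3,6}
depth 3: {1,4}  total {0,1,2,3,4,6}
Reachable = {0,1,2,3,4,6}
Path to 6: d·d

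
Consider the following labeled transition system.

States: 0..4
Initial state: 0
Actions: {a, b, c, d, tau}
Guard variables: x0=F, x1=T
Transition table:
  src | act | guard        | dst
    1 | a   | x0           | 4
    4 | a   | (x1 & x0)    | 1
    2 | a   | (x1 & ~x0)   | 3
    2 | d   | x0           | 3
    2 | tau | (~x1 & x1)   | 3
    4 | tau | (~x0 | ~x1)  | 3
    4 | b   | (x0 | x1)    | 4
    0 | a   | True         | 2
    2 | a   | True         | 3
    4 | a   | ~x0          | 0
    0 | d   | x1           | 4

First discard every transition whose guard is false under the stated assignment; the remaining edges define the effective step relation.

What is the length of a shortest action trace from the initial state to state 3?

Answer: 2

Trace:
Breadth-first toward 3:
  Layer 0: {0}
  Layer 1: {2,4}
  Layer 2: {3}
3 enters at depth 2; path a·a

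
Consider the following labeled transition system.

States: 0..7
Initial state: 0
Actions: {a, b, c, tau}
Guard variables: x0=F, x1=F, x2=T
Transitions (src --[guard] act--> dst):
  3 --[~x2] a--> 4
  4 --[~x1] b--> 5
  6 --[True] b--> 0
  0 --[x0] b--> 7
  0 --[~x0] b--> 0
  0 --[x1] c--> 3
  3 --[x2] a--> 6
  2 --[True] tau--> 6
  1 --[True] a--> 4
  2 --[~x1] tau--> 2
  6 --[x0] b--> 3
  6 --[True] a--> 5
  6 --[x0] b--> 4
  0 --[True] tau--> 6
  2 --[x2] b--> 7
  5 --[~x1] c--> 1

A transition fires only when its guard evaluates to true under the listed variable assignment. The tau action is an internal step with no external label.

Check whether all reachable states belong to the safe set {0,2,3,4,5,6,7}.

Answer: INVARIANT VIOLATED at state 1

Trace:
Allowed set {0,2,3,4,5,6,7}
R = {0,1,4,5,6}
  0: ✓
  1: ✗ unsafe
  4: ✓
  5: ✓
  6: ✓
reach 1 via tau·a·c — violates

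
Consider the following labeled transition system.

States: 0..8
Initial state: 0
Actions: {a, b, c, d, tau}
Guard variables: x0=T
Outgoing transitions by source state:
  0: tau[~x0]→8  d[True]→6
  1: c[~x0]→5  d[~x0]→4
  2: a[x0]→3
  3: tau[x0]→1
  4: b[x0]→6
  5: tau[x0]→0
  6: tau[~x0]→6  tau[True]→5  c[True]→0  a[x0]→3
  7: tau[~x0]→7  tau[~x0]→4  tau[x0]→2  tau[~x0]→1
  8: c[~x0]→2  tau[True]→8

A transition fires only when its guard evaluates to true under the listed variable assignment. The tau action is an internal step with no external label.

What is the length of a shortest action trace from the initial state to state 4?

Answer: UNREACHABLE

Trace:
Layered search for 4:
  Layer 0: {0}
  Layer 1: {6}
  Layer 2: {3,5}
  Layer 3: {1}
4 never appears.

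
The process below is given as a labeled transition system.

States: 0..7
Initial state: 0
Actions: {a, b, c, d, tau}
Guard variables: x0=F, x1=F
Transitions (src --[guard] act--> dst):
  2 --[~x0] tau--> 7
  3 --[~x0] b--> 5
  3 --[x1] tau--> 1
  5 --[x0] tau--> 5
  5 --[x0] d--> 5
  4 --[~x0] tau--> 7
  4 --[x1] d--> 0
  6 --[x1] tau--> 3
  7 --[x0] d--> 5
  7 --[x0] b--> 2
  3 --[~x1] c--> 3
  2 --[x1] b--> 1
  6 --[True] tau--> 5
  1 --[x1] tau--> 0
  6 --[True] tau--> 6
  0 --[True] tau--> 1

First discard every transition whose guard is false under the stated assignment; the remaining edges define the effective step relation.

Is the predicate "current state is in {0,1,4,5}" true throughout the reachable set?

Inv-set: {0,1,4,5}
Reachable = {0,1}
  0: ok
  1: ok

Answer: INVARIANT HOLDS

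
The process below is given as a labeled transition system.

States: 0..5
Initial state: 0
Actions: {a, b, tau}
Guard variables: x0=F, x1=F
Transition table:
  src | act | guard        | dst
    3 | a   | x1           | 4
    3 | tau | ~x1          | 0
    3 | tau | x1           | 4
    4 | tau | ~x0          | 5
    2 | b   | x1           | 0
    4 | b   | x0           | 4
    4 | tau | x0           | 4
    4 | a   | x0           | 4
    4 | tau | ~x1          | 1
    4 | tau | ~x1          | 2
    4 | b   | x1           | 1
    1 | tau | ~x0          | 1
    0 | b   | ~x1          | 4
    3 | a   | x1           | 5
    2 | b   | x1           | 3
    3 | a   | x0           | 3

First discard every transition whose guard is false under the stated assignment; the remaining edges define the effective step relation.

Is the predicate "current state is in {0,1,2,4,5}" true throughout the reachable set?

Answer: INVARIANT HOLDS

Working:
Allowed set {0,1,2,4,5}
Reach set: {0,1,2,4,5}
  0: ✓
  1: ✓
  2: ✓
  4: ✓
  5: ✓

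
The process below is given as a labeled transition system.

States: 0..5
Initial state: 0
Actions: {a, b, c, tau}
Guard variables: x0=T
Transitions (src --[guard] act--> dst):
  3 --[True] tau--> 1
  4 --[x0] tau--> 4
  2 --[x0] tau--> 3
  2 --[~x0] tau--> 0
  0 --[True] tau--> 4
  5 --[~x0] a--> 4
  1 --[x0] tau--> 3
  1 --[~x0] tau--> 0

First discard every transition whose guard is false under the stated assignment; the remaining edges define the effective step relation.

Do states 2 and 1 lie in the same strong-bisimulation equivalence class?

Answer: BISIMILAR

Working:
Compute ~ classes (split until stable):
  round 0: {{0,1,2,3,4,5}}
  round 1: {{0,1,2,3,4},{5}}
stable after 2 split(s): 2 block(s)
[2]={0,1,2,3,4}  [1]={0,1,2,3,4}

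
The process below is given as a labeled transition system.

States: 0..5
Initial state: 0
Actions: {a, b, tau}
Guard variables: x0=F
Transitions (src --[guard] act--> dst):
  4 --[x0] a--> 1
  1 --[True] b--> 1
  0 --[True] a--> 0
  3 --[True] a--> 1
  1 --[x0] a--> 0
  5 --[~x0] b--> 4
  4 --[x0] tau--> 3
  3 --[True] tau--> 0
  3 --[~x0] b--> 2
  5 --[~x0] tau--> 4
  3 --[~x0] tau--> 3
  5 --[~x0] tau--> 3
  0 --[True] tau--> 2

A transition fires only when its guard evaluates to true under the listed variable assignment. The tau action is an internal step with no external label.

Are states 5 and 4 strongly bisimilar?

Refine partition for ~:
  P[0] = {{0,1,2,3,4,5}}
  P[1] = {{0},{1},{2,4},{3},{5}}
5 equivalence class(es) (converged in 2)
class of 5: {5}; class of 4: {2,4}

Answer: NOT BISIMILAR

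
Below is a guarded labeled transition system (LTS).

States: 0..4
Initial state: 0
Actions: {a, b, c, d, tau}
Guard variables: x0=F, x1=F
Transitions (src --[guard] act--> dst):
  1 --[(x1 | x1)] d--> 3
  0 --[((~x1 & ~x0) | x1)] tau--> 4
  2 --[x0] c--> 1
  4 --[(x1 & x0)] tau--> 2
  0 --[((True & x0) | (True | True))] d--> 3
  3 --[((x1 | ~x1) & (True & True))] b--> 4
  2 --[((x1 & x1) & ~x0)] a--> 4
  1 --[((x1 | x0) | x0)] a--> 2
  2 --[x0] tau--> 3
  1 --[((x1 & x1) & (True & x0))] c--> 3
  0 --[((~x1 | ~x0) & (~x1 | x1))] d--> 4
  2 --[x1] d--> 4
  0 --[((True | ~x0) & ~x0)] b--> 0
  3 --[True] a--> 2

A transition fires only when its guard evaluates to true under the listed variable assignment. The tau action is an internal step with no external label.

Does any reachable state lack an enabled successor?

R = {0,2,3,4}
  0: b→0  d→3  d→4  tau→4  [deg 4]
  2: ∅  [deadlock]
  3: a→2  b→4  [deg 2]
  4: ∅  [deadlock]
Path to 2: d·a

Answer: DEADLOCK at state 2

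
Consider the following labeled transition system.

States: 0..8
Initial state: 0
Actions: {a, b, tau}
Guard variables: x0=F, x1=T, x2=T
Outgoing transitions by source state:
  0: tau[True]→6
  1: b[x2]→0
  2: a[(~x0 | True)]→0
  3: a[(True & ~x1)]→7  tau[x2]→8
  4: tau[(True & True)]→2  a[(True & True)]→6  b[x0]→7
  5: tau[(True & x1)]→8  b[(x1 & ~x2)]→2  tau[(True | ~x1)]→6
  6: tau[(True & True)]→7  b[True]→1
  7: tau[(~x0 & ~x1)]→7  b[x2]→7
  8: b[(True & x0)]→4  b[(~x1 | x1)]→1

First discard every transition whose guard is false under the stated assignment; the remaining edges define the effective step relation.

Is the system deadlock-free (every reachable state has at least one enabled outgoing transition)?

Reach set: {0,1,6,7}
  0: tau→6  [1 out]
  1: b→0  [1 out]
  6: b→1  tau→7  [2 out]
  7: b→7  [1 out]

Answer: DEADLOCK-FREE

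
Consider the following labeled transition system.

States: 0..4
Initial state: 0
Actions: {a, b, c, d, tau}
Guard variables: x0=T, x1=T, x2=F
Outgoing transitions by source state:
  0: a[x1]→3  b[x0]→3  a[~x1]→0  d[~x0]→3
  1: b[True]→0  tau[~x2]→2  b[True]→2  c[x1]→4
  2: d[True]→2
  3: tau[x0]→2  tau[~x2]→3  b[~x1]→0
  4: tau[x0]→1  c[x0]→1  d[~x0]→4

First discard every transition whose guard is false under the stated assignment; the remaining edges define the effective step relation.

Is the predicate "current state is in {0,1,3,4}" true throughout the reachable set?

Answer: INVARIANT VIOLATED at state 2

Analysis:
Allowed set {0,1,3,4}
Reach set: {0,2,3}
  0: ✓
  2: VIOLATES
  3: ✓
reach 2 via a·tau — violates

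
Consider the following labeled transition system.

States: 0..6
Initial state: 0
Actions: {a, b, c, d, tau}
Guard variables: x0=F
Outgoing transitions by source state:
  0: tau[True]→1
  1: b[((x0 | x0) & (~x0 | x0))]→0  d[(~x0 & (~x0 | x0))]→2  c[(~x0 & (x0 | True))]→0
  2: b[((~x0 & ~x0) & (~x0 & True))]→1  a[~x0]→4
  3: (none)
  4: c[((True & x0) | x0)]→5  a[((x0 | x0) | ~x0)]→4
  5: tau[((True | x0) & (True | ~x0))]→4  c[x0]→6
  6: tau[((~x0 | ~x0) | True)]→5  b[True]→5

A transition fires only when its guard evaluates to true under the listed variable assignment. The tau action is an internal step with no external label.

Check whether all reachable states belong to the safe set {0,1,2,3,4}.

Allowed set {0,1,2,3,4}
R = {0,1,2,4}
  0: safe
  1: safe
  2: safe
  4: safe

Answer: INVARIANT HOLDS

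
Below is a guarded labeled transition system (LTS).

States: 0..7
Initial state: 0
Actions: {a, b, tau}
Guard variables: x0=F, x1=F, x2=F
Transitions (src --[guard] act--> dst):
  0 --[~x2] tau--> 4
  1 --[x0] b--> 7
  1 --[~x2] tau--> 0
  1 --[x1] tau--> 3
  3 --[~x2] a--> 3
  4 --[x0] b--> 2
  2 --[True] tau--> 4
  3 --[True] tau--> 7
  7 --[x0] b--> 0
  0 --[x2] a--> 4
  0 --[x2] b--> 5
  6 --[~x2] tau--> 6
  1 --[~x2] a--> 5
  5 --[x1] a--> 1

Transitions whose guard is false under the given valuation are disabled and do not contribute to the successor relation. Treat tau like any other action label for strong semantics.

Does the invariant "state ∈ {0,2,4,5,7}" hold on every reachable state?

Safe = {0,2,4,5,7}
R = {0,4}
  0: ✓
  4: ✓

Answer: INVARIANT HOLDS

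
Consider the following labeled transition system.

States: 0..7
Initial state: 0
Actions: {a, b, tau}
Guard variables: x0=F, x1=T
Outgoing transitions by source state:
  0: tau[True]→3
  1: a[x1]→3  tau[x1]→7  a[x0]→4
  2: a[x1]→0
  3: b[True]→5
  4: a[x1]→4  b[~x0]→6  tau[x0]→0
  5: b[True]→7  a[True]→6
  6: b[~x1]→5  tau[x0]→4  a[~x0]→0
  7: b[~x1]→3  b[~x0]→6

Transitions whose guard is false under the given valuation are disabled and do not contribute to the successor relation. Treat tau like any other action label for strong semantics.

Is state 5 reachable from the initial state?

Guard filter leaves 11 enabled edge(s).
depth 0: {0}
depth 1: {3}  now seen {0,3}
depth 2: {5}  now seen {0,3,5}
depth 3: {6,7}  now seen {0,3,5,6,7}
Reachable = {0,3,5,6,7}
trace reaching 5: tau·b

Answer: REACHABLE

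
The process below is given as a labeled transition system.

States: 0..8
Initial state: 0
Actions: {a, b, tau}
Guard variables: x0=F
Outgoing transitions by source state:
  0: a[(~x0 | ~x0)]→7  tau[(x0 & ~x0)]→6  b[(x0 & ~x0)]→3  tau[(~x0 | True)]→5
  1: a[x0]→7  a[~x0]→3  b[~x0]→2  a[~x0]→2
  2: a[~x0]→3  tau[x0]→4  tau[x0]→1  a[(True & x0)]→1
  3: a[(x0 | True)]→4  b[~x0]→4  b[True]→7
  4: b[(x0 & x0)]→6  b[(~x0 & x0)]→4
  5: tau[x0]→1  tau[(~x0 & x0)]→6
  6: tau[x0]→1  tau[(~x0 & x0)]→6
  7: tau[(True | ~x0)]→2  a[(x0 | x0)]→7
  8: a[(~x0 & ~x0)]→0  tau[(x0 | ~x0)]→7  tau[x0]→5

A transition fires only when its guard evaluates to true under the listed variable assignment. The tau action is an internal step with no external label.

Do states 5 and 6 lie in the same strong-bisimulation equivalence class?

Answer: BISIMILAR

Analysis:
Bisimulation quotient by refinement:
  P[0] = {{0,1,2,3,4,5,6,7,8}}
  P[1] = {{0,8},{1,3},{2},{4,5,6},{7}}
  P[2] = {{0},{1},{2},{3},{4,5,6},{7},{8}}
stable after 3 split(s): 7 block(s)
[5]={4,5,6}  [6]={4,5,6}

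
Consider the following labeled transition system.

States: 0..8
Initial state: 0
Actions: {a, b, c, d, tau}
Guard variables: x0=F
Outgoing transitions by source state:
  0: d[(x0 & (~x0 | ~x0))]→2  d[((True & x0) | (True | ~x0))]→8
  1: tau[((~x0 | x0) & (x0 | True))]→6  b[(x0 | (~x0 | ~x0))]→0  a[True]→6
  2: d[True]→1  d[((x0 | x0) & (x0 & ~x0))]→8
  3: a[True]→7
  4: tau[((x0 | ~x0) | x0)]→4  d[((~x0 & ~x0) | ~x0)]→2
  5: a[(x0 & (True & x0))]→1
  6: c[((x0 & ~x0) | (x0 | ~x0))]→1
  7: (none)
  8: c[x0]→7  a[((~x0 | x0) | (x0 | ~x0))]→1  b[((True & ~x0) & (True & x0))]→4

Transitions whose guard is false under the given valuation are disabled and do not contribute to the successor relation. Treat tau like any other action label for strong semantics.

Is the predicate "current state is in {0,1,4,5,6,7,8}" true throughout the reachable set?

Safe = {0,1,4,5,6,7,8}
Reachable = {0,1,6,8}
  0: ok
  1: ok
  6: ok
  8: ok

Answer: INVARIANT HOLDS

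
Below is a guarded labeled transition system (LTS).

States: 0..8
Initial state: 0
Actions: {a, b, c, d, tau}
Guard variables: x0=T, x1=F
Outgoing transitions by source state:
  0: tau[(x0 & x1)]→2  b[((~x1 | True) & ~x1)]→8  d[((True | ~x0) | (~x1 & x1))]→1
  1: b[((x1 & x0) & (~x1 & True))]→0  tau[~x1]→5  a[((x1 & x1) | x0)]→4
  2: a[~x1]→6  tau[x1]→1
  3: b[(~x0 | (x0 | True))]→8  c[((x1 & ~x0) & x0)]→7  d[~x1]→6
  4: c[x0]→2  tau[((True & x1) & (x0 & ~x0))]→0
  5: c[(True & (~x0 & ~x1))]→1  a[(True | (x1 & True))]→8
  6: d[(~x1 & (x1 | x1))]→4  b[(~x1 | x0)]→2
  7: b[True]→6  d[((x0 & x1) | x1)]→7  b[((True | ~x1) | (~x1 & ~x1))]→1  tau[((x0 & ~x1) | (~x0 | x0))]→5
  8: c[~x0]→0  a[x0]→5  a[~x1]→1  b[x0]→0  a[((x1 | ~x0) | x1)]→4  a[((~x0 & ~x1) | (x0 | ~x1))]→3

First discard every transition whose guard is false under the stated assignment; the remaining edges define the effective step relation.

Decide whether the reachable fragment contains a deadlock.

Answer: DEADLOCK-FREE

Trace:
Reach set: {0,1,2,3,4,5,6,8}
  0: b→8  d→1  [2 exit(s)]
  1: a→4  tau→5  [2 exit(s)]
  2: a→6  [1 exit(s)]
  3: b→8  d→6  [2 exit(s)]
  4: c→2  [1 exit(s)]
  5: a→8  [1 exit(s)]
  6: b→2  [1 exit(s)]
  8: a→1  a→3  a→5  b→0  [4 exit(s)]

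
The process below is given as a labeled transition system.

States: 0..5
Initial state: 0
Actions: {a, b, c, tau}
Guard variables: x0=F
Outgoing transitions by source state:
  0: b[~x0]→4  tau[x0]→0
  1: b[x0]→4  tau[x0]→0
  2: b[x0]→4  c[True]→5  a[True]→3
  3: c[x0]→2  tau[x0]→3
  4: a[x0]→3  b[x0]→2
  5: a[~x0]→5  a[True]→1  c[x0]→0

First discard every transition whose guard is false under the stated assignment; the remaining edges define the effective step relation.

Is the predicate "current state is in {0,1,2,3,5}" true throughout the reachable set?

Safe = {0,1,2,3,5}
Reachable = {0,4}
  0: safe
  4: ✗ unsafe
witness against invariant: b → 4

Answer: INVARIANT VIOLATED at state 4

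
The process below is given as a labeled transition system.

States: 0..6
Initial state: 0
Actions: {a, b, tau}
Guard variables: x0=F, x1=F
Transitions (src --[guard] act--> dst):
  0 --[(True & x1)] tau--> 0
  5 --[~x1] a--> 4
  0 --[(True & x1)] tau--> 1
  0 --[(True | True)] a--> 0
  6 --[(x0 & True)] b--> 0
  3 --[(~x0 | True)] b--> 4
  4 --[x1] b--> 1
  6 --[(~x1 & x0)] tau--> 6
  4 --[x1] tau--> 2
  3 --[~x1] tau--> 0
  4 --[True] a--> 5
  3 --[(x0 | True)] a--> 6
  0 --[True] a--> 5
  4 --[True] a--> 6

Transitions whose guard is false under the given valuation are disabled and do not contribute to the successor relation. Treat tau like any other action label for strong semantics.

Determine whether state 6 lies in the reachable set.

Answer: REACHABLE

Working:
8 transition(s) survive guard evaluation.
depth 0: {0}
depth 1: {5}  cumulative {0,5}
depth 2: {4}  cumulative {0,4,5}
depth 3: {6}  cumulative {0,4,5,6}
Reach set: {0,4,5,6}
witness 6: a·a·a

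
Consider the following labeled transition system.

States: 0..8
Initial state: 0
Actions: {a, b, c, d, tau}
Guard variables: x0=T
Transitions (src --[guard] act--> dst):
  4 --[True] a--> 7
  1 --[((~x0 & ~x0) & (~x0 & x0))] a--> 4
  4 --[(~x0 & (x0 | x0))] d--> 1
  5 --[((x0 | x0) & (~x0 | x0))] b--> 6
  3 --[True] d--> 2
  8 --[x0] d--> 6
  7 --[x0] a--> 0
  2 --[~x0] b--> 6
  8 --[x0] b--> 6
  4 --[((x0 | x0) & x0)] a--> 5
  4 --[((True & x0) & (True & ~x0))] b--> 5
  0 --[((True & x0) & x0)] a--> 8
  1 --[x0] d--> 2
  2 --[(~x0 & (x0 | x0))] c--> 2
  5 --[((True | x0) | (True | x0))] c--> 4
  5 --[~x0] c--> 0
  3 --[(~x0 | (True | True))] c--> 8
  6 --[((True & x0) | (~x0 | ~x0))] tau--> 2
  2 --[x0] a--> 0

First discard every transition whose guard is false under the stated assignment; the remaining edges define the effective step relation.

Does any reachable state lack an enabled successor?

Answer: DEADLOCK-FREE

Trace:
Reachable = {0,2,6,8}
  0: a→8  [1 out]
  2: a→0  [1 out]
  6: tau→2  [1 out]
  8: b→6  d→6  [2 out]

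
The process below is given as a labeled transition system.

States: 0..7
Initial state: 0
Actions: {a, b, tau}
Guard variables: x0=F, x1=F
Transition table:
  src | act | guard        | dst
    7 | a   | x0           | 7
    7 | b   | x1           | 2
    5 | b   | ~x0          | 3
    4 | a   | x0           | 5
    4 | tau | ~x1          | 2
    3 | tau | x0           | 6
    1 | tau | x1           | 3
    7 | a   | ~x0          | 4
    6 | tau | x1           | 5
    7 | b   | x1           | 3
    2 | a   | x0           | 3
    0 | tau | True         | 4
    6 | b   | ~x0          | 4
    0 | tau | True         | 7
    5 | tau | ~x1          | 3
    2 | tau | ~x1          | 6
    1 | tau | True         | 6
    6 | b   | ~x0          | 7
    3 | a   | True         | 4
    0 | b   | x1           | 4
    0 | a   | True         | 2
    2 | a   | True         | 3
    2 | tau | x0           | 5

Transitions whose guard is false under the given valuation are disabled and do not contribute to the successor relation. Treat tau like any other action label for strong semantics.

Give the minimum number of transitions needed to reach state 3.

Answer: 2

Analysis:
Breadth-first toward 3:
  L0 = {0}
  L1 = {2,4,7}
  L2 = {3,6}
first hit 3 at d=2 via a·a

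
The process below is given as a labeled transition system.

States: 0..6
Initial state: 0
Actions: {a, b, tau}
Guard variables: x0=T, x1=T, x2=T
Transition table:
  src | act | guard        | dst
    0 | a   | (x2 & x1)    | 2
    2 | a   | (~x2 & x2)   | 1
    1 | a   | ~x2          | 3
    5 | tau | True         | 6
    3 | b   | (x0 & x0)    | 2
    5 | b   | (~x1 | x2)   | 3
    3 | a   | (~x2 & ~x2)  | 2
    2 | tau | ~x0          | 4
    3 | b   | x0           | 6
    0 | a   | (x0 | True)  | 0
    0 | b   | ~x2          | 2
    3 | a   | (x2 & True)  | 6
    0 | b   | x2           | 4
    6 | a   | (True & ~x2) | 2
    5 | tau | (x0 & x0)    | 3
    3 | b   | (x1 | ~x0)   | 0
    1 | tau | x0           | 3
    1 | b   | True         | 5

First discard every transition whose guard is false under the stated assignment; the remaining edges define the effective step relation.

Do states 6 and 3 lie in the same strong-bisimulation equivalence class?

Refine partition for ~:
  π0 = {{0,1,2,3,4,5,6}}
  π1 = {{0,3},{1,5},{2,4,6}}
  π2 = {{0},{1},{2,4,6},{3},{5}}
Fixed point at round 3; 5 class(es).
6∈{2,4,6}, 3∈{3}

Answer: NOT BISIMILAR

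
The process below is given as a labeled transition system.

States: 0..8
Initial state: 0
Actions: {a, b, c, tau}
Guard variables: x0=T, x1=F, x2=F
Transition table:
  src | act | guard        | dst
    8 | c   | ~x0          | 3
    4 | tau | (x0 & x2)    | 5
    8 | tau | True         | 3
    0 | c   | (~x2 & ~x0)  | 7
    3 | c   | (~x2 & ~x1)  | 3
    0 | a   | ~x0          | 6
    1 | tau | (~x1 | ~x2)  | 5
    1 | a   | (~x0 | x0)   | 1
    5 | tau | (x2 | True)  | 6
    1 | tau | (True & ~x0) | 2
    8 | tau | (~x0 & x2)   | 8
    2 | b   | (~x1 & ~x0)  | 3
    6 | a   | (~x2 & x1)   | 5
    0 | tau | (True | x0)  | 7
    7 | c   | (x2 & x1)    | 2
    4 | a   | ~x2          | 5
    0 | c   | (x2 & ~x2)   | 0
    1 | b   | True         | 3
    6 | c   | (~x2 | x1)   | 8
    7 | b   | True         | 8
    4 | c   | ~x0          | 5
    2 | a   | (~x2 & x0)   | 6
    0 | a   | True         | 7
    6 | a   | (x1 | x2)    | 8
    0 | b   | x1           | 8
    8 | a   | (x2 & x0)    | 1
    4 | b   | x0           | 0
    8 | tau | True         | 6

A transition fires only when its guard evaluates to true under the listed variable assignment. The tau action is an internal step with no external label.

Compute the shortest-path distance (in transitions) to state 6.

Answer: 3

Analysis:
BFS to 6:
  depth 0: {0}
  depth 1: {7}
  depth 2: {8}
  depth 3: {3,6}
6 enters at depth 3; path a·b·tau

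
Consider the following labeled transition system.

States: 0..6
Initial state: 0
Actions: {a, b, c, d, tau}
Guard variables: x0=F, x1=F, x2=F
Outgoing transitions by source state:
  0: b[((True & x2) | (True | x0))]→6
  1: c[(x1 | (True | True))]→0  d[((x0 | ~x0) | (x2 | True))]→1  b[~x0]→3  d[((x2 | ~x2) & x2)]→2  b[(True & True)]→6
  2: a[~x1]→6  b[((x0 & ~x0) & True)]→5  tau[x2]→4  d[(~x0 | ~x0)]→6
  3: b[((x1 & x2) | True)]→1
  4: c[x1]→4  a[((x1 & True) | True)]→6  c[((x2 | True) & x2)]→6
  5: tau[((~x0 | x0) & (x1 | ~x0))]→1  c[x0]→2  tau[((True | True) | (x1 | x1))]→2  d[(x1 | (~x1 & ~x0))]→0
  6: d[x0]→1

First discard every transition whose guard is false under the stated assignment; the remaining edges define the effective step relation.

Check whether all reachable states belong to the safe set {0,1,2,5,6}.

Answer: INVARIANT HOLDS

Working:
Safe = {0,1,2,5,6}
Reach set: {0,6}
  0: ✓
  6: ✓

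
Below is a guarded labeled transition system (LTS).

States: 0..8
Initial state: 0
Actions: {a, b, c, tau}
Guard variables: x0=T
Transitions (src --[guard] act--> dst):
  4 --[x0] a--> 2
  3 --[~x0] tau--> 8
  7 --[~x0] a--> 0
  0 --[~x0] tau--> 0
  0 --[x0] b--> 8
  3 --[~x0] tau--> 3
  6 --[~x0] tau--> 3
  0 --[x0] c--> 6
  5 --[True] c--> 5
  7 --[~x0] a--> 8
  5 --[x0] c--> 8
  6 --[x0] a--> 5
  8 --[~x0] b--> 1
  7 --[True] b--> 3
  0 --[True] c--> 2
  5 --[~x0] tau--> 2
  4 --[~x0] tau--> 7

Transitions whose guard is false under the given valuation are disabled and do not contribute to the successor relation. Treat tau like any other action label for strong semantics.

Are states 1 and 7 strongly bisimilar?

Answer: NOT BISIMILAR

Working:
Refine partition for ~:
  P[0] = {{0,1,2,3,4,5,6,7,8}}
  P[1] = {{0},{1,2,3,8},{4,6},{5},{7}}
  P[2] = {{0},{1,2,3,8},{4},{5},{6},{7}}
6 equivalence class(es) (converged in 3)
1∈{1,2,3,8}, 7∈{7}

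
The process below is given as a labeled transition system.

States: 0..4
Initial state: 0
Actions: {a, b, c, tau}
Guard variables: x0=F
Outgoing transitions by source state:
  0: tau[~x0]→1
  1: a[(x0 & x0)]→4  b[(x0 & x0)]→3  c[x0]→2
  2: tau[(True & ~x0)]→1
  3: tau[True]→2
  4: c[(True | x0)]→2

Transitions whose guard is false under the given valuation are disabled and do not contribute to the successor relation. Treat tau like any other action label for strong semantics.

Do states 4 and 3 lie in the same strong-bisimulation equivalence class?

Refine partition for ~:
  P[0] = {{0,1,2,3,4}}
  P[1] = {{0,2,3},{1},{4}}
  P[2] = {{0,2},{1},{3},{4}}
stable after 3 split(s): 4 block(s)
[4]={4}  [3]={3}

Answer: NOT BISIMILAR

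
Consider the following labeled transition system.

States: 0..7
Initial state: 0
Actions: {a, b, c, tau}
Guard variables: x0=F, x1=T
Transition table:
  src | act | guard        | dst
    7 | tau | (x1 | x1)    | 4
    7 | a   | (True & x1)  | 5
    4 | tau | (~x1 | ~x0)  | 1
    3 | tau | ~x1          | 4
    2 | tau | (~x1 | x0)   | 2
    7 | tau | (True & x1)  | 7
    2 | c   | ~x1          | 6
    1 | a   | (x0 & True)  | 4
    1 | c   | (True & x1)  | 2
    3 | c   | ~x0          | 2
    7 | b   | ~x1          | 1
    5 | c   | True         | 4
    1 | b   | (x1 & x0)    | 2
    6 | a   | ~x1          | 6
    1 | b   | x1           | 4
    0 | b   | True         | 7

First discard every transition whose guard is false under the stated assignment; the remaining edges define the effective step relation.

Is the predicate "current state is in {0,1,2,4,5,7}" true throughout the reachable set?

Answer: INVARIANT HOLDS

Working:
Safe = {0,1,2,4,5,7}
Reach set: {0,1,2,4,5,7}
  0: ✓
  1: ✓
  2: ✓
  4: ✓
  5: ✓
  7: ✓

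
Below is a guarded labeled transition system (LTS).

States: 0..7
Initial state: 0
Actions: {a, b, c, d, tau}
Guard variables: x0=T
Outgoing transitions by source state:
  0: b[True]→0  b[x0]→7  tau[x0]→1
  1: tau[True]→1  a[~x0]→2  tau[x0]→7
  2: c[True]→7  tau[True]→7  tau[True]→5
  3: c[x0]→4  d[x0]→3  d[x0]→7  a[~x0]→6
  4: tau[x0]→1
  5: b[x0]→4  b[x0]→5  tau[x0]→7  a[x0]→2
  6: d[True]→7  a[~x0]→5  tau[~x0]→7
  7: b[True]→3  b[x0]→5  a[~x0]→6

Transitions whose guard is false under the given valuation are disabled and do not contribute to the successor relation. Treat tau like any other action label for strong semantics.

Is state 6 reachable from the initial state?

Answer: UNREACHABLE

Trace:
After dropping false guards: 19 live edges.
L0 = {0}
L1 = {1,7}  total {0,1,7}
L2 = {3,5}  total {0,1,3,5,7}
L3 = {2,4}  total {0,1,2,3,4,5,7}
Reach set: {0,1,2,3,4,5,7}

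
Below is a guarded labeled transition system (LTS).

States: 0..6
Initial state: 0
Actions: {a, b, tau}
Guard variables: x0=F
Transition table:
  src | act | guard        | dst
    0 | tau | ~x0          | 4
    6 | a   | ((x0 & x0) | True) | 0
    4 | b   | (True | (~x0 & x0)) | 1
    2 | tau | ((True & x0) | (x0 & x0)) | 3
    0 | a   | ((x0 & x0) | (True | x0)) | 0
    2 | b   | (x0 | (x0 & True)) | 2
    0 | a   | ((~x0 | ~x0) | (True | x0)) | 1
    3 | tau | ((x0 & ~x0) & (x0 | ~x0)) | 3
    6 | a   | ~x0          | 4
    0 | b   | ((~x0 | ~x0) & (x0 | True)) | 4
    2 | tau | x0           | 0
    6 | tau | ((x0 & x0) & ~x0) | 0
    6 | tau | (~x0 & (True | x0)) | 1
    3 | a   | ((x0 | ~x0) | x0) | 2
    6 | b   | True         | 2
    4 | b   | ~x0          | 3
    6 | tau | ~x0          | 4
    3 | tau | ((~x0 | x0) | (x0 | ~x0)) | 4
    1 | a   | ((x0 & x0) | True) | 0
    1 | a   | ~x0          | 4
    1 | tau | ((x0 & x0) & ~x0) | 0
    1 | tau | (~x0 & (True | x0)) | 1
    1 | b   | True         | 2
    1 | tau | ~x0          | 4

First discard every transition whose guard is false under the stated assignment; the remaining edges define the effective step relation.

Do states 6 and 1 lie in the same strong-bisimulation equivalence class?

Refine partition for ~:
  π0 = {{0,1,2,3,4,5,6}}
  π1 = {{0,1,6},{2,5},{3},{4}}
  π2 = {{0},{1,6},{2,5},{3},{4}}
5 equivalence class(es) (converged in 3)
[6]={1,6}  [1]={1,6}

Answer: BISIMILAR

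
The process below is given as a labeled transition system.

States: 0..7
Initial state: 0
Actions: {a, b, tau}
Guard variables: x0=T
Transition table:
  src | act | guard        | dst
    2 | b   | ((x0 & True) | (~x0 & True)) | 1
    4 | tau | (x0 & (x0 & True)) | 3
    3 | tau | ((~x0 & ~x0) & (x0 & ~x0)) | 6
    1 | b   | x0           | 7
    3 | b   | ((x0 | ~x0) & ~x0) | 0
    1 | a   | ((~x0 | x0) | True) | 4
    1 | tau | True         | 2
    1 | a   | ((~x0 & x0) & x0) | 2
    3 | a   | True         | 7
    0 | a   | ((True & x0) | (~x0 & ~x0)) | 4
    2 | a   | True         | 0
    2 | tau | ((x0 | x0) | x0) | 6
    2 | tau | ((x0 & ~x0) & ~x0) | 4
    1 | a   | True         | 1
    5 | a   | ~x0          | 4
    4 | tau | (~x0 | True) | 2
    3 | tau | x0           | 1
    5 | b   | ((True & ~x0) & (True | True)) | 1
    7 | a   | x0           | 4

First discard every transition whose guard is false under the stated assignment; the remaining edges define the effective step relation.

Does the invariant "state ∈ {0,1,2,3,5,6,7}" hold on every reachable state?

Answer: INVARIANT VIOLATED at state 4

Analysis:
Safe = {0,1,2,3,5,6,7}
Reach set: {0,1,2,3,4,6,7}
  0: ok
  1: ok
  2: ok
  3: ok
  4: ✗ unsafe
  6: ok
  7: ok
counterexample path to 4: a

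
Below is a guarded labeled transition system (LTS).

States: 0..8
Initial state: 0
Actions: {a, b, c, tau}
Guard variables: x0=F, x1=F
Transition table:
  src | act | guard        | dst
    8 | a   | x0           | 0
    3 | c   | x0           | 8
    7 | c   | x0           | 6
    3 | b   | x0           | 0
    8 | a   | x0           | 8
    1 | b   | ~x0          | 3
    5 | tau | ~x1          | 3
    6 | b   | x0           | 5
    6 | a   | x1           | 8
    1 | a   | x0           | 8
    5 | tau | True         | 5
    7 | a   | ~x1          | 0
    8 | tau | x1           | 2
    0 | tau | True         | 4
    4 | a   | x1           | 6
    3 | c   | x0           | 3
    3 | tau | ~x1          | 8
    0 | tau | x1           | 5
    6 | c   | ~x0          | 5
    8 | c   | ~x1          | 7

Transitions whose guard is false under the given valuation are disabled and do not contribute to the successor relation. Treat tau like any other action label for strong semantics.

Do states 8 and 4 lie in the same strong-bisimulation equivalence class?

Answer: NOT BISIMILAR

Working:
Bisimulation quotient by refinement:
  P[0] = {{0,1,2,3,4,5,6,7,8}}
  P[1] = {{0,3,5},{1},{2,4},{6,8},{7}}
  P[2] = {{0},{1},{2,4},{3},{5},{6},{7},{8}}
Fixed point at round 3; 8 class(es).
class of 8: {8}; class of 4: {2,4}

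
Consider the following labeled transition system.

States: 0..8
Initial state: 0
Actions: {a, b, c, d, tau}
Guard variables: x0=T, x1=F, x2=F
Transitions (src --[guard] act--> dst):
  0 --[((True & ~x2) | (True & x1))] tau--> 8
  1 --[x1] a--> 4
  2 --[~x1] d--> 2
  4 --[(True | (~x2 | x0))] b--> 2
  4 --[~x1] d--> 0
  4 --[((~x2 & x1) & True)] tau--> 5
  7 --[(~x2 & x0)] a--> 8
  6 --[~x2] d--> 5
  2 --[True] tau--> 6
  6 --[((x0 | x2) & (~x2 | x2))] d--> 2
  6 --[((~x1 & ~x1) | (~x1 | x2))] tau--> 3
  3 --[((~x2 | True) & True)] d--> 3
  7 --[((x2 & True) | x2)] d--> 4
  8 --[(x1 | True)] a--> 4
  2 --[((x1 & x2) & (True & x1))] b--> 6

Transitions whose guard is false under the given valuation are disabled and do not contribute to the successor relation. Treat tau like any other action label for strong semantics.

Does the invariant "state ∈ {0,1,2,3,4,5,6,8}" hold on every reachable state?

Safe = {0,1,2,3,4,5,6,8}
R = {0,2,3,4,5,6,8}
  0: ✓
  2: ✓
  3: ✓
  4: ✓
  5: ✓
  6: ✓
  8: ✓

Answer: INVARIANT HOLDS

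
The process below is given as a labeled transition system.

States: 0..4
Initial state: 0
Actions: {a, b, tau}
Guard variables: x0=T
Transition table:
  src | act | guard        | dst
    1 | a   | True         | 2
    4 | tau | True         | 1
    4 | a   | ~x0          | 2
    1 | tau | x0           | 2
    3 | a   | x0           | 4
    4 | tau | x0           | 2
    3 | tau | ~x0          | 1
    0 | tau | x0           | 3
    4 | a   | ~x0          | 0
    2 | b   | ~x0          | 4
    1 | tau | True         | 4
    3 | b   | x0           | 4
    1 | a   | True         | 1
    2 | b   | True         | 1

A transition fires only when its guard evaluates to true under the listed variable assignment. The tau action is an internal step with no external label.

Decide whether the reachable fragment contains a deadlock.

Reach set: {0,1,2,3,4}
  0: tau→3  [1 out]
  1: a→1  a→2  tau→2  tau→4  [4 out]
  2: b→1  [1 out]
  3: a→4  b→4  [2 out]
  4: tau→1  tau→2  [2 out]

Answer: DEADLOCK-FREE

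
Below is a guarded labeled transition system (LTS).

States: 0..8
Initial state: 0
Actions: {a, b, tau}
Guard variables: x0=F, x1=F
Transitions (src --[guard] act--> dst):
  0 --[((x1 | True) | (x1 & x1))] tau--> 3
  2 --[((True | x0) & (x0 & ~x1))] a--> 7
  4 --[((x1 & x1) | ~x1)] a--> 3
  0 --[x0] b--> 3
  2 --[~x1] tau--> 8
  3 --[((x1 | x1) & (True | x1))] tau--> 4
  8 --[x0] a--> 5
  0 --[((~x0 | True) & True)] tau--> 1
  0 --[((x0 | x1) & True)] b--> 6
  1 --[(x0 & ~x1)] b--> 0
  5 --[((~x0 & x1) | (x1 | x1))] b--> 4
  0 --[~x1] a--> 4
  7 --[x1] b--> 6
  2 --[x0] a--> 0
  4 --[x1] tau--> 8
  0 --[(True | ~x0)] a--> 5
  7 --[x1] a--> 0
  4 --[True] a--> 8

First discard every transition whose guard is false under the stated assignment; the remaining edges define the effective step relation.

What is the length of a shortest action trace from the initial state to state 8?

BFS to 8:
  depth 0: {0}
  depth 1: {1,3,4,5}
  depth 2: {8}
first hit 8 at d=2 via a·a

Answer: 2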